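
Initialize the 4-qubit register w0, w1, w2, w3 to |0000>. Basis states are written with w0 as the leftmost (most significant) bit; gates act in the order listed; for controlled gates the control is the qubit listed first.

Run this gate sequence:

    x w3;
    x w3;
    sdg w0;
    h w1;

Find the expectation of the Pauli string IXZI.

The observable IXZI averages to 1. Key observation: steps 1-2 multiply out to the identity, so the circuit reduces to the remaining gates.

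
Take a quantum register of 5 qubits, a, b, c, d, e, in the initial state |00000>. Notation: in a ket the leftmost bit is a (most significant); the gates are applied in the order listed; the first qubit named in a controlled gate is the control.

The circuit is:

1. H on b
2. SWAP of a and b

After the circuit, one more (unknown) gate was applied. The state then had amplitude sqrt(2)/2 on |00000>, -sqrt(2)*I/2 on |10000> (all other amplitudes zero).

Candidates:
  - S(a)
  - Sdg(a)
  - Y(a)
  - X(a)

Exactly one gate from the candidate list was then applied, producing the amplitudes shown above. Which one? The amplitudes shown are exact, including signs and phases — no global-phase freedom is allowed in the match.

The unique candidate consistent with the amplitudes is Sdg(a).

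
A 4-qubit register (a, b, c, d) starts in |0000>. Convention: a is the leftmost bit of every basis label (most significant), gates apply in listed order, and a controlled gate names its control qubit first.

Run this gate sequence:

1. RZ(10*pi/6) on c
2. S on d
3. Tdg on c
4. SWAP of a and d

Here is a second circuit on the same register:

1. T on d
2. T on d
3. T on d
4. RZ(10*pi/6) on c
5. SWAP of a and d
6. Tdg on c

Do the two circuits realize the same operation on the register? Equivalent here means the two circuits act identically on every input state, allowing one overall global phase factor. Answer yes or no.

No, they are not equivalent — no single phase factor reconciles the two unitaries.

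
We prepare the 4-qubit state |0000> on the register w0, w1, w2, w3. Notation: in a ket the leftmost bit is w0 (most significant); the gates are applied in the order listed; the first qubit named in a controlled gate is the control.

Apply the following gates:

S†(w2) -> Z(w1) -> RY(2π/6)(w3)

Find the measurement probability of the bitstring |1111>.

The probability of measuring |1111> is 0.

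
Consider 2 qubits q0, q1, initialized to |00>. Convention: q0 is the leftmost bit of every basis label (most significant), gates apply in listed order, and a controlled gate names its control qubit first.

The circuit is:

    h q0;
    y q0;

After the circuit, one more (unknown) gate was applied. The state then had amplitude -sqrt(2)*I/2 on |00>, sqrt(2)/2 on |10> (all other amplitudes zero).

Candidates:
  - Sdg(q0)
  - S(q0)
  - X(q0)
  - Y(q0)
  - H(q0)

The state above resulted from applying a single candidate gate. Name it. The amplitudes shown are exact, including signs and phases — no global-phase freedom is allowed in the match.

The unique candidate consistent with the amplitudes is Sdg(q0).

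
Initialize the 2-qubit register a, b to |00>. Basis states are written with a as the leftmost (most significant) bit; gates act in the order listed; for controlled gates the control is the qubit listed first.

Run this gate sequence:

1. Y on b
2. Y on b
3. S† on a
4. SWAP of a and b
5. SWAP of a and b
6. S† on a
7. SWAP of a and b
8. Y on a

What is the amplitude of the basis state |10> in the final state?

|10> carries amplitude I in the final state.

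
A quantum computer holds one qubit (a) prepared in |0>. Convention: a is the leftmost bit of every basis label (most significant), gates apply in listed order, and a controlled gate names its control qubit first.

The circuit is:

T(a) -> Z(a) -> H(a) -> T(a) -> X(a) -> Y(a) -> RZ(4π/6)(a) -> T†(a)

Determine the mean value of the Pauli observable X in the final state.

The expectation value of X is 1/2.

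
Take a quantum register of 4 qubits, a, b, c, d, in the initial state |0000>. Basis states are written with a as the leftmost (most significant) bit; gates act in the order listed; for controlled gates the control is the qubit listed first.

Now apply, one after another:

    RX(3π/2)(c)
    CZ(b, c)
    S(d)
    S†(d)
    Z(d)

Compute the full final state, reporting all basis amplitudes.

The resulting statevector has amplitude -sqrt(2)/2 on |0000>, -sqrt(2)*I/2 on |0010>, and 0 on every other basis state.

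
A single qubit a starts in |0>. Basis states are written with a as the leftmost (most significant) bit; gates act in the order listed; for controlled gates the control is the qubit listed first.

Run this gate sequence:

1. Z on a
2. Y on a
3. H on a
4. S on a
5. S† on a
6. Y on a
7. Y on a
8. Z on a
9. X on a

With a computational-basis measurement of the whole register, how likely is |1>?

The probability of measuring |1> is 1/2.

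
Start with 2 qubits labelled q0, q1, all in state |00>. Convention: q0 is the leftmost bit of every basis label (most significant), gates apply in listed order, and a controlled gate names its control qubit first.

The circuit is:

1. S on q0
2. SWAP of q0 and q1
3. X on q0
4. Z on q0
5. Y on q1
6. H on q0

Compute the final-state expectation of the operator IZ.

The expectation value of IZ is -1.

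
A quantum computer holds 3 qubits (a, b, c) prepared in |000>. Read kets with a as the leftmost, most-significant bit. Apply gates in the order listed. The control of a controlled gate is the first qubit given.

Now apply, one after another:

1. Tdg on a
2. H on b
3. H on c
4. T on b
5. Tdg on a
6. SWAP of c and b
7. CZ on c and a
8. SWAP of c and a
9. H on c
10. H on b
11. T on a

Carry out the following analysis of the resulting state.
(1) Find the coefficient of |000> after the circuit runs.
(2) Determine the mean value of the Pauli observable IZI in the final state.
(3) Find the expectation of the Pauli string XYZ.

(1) |000> carries amplitude 1/2 in the final state.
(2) The expectation value of IZI is 1.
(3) The observable XYZ averages to 0.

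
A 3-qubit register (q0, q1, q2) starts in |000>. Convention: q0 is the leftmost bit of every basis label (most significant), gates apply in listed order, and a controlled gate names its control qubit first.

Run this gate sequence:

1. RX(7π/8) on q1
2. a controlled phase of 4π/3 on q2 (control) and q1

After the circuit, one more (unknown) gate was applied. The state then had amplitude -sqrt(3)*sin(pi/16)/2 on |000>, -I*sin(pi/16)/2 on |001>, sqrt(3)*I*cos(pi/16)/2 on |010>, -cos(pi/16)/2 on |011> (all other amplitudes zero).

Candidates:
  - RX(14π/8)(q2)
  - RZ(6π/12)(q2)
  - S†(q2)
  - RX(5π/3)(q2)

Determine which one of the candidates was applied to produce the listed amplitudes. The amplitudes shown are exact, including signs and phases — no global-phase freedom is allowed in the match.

The applied gate was RX(5π/3)(q2).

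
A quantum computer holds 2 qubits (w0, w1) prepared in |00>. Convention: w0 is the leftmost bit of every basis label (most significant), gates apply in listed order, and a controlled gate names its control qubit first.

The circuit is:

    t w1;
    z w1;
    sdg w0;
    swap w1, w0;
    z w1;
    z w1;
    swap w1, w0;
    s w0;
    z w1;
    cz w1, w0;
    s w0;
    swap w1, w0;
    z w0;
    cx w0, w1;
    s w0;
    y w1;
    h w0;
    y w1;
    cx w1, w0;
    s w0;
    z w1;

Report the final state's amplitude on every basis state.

After the circuit, the state carries amplitude sqrt(2)/2 on |00>, 0 on |01>, sqrt(2)*I/2 on |10>, 0 on |11>. Key observation: gates 2-9 undo each other exactly, leaving only the rest of the circuit to track.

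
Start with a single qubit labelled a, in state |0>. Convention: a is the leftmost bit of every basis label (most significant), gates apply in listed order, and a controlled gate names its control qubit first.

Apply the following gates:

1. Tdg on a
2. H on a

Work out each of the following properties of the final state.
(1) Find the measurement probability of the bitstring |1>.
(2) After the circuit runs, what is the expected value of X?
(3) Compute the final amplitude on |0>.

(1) The probability of measuring |1> is 1/2.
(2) In the final state, X has expectation 1.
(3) The amplitude on |0> is sqrt(2)/2.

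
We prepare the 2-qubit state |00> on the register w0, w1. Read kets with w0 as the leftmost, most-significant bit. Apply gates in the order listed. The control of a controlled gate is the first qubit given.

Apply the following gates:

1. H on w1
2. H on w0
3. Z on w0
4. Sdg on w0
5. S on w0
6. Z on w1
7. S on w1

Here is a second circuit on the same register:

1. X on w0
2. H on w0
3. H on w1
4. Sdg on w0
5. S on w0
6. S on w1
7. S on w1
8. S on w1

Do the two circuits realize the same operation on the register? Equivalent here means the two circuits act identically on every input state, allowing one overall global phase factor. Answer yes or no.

Yes: on every input state the two circuits agree up to one overall phase factor.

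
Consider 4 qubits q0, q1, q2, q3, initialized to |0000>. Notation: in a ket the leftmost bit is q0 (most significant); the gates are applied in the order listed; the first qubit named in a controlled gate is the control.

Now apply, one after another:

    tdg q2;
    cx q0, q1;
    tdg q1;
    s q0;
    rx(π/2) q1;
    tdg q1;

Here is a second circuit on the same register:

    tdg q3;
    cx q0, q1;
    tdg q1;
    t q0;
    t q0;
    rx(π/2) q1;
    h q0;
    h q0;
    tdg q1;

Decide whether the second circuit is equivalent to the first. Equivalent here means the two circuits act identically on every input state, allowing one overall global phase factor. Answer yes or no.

No, they are not equivalent — no single phase factor reconciles the two unitaries.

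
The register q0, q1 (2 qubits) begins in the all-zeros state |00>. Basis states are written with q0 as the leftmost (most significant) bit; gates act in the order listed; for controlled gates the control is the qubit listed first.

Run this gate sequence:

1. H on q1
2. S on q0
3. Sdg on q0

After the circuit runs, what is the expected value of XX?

The expectation value of XX is 0.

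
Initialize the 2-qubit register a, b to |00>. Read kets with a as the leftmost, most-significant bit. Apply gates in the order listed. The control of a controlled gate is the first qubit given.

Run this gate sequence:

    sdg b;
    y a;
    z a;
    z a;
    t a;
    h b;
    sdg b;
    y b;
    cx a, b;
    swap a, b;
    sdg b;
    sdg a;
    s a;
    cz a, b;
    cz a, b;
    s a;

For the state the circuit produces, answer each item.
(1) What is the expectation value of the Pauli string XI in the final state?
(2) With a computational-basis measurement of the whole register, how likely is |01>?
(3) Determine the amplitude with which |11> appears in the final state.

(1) In the final state, XI has expectation -1. Key observation: gates 14-15 undo each other exactly, leaving only the rest of the circuit to track.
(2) A full measurement returns |01> with probability 1/2.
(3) |11> carries amplitude -sqrt(2)*exp(3*I*pi/4)/2 in the final state.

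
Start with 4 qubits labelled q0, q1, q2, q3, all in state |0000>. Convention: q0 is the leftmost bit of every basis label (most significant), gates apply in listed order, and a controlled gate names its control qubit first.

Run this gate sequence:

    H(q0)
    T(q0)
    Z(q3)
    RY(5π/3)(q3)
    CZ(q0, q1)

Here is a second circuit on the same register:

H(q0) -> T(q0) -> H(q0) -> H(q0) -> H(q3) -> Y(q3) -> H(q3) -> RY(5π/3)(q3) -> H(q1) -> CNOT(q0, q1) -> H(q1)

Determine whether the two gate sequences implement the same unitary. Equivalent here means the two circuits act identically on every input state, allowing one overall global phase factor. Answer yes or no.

No: there is an input state on which the two circuits produce genuinely different outputs (not merely differing by a phase).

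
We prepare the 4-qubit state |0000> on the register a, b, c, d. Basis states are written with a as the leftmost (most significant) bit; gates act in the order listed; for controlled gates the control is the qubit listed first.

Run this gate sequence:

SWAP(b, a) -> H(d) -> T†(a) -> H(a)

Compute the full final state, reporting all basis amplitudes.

After the circuit, the state carries amplitude 1/2 on |0000>, 1/2 on |0001>, 1/2 on |1000>, 1/2 on |1001>, and 0 on every other basis state.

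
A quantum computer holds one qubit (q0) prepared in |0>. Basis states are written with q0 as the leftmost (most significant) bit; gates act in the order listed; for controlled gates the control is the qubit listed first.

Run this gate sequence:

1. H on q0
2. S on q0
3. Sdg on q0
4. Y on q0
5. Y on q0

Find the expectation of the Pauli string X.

The observable X averages to 1.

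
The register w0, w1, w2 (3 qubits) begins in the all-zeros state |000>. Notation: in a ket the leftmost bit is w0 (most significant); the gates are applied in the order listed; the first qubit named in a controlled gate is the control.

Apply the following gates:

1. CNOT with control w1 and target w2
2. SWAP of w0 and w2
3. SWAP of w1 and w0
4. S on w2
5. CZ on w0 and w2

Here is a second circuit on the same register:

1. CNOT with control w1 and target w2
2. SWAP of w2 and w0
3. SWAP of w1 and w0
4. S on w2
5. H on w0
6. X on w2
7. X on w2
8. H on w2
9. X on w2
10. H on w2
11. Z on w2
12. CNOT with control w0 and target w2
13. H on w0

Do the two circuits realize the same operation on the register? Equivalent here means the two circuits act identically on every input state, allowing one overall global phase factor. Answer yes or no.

No: there is an input state on which the two circuits produce genuinely different outputs (not merely differing by a phase).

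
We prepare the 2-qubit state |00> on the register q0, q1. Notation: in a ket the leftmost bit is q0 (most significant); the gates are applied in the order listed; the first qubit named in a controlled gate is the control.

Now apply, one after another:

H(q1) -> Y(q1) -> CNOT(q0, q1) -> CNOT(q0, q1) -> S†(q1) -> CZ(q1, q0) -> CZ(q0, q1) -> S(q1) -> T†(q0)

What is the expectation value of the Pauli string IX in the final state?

The observable IX averages to -1.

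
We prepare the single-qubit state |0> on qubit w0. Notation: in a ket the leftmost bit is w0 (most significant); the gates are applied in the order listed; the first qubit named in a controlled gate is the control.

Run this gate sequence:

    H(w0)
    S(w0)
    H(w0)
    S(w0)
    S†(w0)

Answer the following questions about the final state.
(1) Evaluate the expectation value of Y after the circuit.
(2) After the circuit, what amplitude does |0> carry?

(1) The observable Y averages to -1.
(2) The amplitude on |0> is 1/2 + I/2.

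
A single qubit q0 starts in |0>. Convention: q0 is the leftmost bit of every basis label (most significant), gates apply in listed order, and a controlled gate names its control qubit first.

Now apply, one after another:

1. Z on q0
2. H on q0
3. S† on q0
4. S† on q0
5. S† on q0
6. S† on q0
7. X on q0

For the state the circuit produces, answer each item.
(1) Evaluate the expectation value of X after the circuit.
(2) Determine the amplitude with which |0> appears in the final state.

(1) The expectation value of X is 1.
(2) The amplitude on |0> is sqrt(2)/2.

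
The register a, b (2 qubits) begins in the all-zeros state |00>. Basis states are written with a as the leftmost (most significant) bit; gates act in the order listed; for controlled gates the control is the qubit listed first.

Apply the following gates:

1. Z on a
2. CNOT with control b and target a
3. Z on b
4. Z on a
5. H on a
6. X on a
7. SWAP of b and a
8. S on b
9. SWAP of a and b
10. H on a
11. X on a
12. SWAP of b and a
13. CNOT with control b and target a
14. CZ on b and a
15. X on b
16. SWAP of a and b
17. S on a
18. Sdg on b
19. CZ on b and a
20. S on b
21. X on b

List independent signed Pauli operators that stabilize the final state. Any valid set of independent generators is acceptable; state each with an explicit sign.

The stabilizer group can be generated by -XX, +ZZ, among other valid generating sets.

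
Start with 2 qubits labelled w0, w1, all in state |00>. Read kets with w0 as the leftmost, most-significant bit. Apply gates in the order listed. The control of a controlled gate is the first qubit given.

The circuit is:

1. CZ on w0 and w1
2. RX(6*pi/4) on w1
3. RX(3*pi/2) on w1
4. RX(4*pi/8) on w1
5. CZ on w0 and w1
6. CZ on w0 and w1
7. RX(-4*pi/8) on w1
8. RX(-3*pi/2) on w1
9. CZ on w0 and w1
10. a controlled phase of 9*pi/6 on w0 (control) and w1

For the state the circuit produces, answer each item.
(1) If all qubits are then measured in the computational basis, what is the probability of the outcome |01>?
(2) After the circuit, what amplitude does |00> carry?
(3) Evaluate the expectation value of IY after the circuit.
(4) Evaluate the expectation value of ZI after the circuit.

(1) A full measurement returns |01> with probability 1/2. Key observation: gates 3-8 undo each other exactly, leaving only the rest of the circuit to track.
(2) |00> carries amplitude -sqrt(2)/2 in the final state.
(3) The observable IY averages to 1.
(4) The observable ZI averages to 1.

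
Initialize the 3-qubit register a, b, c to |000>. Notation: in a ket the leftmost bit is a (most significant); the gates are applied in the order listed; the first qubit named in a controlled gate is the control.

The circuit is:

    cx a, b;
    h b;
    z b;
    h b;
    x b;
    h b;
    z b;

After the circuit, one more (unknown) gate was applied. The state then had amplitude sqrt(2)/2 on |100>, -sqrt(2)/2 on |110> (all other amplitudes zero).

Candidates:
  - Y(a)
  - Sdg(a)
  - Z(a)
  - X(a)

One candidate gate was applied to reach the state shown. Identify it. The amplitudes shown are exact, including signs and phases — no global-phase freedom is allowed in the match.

The unique candidate consistent with the amplitudes is X(a).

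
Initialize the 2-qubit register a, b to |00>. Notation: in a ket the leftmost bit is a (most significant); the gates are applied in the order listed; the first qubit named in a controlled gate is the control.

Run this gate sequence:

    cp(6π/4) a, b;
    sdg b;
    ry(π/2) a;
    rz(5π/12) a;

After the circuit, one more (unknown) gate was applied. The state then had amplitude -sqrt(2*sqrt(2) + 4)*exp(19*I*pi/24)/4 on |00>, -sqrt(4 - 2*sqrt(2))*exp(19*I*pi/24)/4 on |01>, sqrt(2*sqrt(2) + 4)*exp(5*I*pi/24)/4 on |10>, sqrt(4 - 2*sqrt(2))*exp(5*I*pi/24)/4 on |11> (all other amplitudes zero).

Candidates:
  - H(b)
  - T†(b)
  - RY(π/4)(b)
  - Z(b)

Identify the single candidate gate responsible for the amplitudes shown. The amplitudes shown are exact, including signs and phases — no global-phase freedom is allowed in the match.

It was RY(π/4)(b) that produced the state shown.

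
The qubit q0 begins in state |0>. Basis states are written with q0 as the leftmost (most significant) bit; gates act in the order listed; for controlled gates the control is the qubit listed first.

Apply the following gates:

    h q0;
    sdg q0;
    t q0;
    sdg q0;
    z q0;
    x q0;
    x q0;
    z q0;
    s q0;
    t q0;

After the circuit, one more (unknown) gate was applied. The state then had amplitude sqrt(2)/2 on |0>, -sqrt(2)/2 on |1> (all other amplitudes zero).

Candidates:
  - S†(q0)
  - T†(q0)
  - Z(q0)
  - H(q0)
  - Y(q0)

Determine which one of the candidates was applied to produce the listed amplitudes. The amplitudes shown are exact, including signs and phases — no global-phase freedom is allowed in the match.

It was Z(q0) that produced the state shown. Key observation: gates 4-9 undo each other exactly, leaving only the rest of the circuit to track.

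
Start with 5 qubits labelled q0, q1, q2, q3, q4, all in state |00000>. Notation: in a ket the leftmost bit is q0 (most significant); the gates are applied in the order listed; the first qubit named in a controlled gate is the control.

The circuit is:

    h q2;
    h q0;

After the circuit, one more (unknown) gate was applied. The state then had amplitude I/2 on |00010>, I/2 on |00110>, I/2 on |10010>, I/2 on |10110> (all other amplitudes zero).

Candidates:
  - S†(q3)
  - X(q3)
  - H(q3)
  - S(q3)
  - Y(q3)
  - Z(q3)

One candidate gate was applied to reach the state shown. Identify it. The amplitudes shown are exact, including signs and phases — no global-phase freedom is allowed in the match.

The applied gate was Y(q3).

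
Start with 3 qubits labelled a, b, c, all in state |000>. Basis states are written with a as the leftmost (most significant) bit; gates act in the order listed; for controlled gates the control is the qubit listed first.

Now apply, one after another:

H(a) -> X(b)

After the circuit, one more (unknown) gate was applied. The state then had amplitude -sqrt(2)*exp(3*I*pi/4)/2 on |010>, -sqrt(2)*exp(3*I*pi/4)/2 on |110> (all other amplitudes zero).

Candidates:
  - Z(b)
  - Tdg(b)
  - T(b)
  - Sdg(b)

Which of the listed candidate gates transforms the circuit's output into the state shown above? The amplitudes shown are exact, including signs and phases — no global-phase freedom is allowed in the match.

The unique candidate consistent with the amplitudes is Tdg(b).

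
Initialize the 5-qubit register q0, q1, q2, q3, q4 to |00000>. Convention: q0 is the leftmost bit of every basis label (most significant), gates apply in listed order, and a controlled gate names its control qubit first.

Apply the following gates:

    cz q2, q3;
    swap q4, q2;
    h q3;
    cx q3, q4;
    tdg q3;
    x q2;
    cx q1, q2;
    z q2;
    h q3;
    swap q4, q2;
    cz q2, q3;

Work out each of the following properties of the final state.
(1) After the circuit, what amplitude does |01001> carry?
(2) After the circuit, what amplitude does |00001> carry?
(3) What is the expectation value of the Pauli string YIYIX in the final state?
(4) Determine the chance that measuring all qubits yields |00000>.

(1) The amplitude on |01001> is 0.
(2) The final state's coefficient on |00001> equals -1/2.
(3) The expectation value of YIYIX is 0.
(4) A full measurement returns |00000> with probability 0.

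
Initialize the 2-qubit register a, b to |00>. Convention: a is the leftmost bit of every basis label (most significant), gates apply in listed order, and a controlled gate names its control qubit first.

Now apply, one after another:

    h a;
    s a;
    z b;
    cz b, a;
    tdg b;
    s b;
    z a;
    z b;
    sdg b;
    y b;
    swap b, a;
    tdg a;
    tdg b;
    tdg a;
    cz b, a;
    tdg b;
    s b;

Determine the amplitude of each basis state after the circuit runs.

The resulting statevector has amplitude 0 on |00>, 0 on |01>, sqrt(2)/2 on |10>, sqrt(2)*I/2 on |11>.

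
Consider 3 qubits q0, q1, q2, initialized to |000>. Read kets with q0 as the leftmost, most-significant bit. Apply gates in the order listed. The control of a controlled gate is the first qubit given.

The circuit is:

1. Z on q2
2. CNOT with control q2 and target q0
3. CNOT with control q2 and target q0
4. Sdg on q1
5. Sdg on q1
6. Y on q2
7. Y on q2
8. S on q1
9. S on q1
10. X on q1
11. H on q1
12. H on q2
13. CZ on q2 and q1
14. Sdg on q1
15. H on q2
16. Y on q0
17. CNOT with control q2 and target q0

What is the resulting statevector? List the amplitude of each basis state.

The final amplitudes are -sqrt(2)/2 on |011>, sqrt(2)*I/2 on |100>, and 0 on every other basis state. Key observation: steps 4-9 multiply out to the identity, so the circuit reduces to the remaining gates.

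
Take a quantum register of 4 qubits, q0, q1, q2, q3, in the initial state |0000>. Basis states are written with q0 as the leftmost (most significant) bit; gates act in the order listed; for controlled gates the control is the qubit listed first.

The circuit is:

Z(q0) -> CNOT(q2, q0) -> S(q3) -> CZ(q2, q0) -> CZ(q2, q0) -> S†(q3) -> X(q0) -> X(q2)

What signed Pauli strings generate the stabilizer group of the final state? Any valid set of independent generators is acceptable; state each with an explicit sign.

The stabilizer group can be generated by -ZIII, +IZII, -IIZI, +IIIZ, among other valid generating sets. Key observation: steps 3-6 multiply out to the identity, so the circuit reduces to the remaining gates.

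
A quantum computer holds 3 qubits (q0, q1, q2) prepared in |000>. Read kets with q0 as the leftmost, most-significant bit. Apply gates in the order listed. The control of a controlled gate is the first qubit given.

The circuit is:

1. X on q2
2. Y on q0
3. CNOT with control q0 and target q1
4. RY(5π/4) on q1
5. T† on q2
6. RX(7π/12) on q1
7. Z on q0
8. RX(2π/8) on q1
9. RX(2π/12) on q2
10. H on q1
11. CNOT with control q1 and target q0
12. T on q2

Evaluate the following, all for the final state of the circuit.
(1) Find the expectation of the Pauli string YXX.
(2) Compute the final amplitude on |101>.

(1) The expectation value of YXX is 1/8.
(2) The final state's coefficient on |101> equals -sqrt(2*sqrt(2) + 4)/16 + sqrt(6 - 3*sqrt(2))/16 + sqrt(12 - 6*sqrt(2))/16 + sqrt(4 - 2*sqrt(2))/8 + 3*sqrt(2 - sqrt(2))/16 + sqrt(3*sqrt(2) + 6)/16 + 3*sqrt(sqrt(2) + 2)/16 - I*sqrt(3*sqrt(2) + 6)/16 - I*sqrt(sqrt(2) + 2)/16 - I*sqrt(6 - 3*sqrt(2))/16 - I*sqrt(2 - sqrt(2))/16 + I*sqrt(4 - 2*sqrt(2))/16 + I*sqrt(6*sqrt(2) + 12)/16 + I*sqrt(2*sqrt(2) + 4)/8.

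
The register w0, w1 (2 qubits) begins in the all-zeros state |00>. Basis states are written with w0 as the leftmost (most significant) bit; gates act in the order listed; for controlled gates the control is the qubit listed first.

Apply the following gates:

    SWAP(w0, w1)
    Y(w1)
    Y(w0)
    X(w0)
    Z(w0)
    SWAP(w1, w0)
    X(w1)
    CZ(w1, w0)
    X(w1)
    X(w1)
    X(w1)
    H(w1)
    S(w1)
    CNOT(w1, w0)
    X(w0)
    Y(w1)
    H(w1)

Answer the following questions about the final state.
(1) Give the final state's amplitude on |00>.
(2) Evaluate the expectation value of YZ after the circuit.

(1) The final state's coefficient on |00> equals I/2. Key observation: steps 10-11 multiply out to the identity, so the circuit reduces to the remaining gates.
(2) In the final state, YZ has expectation -1.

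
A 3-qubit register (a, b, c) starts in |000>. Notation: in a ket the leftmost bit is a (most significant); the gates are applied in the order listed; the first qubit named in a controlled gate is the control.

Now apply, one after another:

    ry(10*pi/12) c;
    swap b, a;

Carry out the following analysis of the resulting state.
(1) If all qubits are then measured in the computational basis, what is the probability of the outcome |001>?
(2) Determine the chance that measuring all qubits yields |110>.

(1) A full measurement returns |001> with probability sqrt(3)/4 + 1/2.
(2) The probability of measuring |110> is 0.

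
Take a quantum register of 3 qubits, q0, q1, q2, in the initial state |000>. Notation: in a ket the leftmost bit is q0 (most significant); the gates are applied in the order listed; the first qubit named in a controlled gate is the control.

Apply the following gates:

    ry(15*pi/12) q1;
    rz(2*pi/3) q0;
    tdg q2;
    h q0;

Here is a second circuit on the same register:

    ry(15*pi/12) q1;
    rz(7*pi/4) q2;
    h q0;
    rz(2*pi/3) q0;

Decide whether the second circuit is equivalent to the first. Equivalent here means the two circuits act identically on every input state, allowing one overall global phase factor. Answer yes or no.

No, they are not equivalent — no single phase factor reconciles the two unitaries.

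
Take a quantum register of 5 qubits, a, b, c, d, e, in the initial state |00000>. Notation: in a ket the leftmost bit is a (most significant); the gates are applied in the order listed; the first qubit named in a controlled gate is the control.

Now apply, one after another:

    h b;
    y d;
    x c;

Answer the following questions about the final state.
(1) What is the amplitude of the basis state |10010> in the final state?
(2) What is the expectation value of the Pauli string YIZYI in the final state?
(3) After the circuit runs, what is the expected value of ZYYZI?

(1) |10010> carries amplitude 0 in the final state.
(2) In the final state, YIZYI has expectation 0.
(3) In the final state, ZYYZI has expectation 0.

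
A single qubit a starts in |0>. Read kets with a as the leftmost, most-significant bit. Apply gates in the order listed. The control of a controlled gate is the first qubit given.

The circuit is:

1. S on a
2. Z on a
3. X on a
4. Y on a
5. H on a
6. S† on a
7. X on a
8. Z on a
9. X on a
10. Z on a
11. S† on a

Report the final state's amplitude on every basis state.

After the circuit, the state carries amplitude sqrt(2)*I/2 on |0>, -sqrt(2)*I/2 on |1>.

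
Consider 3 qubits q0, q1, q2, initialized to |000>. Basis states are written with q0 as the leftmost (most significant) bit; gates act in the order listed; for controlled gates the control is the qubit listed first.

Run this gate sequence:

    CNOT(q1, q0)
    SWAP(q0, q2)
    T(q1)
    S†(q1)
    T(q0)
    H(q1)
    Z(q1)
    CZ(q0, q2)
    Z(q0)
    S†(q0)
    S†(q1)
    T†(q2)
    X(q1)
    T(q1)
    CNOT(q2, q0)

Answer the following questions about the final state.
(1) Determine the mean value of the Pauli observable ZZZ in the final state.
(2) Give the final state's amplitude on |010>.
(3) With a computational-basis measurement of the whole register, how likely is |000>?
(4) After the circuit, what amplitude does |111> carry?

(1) The expectation value of ZZZ is 0.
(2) |010> carries amplitude sqrt(2)*exp(I*pi/4)/2 in the final state.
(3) Outcome |000> occurs with probability 1/2.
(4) The final state's coefficient on |111> equals 0.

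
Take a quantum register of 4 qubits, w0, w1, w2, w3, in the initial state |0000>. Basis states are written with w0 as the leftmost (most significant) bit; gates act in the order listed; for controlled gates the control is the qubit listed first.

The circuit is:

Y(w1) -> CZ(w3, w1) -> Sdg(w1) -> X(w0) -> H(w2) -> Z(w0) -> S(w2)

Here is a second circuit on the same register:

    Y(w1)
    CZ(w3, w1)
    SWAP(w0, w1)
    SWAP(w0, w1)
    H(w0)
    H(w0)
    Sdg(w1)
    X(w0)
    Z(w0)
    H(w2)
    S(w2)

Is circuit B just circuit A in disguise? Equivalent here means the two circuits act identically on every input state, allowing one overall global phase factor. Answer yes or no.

Yes: on every input state the two circuits agree up to one overall phase factor.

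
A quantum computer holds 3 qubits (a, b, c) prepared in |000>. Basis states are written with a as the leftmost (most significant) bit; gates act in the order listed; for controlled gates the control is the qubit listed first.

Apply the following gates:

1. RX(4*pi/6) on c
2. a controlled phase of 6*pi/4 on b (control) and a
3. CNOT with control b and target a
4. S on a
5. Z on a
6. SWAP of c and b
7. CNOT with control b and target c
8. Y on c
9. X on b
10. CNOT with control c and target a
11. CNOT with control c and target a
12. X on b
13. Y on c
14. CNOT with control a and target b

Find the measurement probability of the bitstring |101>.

The probability of measuring |101> is 0.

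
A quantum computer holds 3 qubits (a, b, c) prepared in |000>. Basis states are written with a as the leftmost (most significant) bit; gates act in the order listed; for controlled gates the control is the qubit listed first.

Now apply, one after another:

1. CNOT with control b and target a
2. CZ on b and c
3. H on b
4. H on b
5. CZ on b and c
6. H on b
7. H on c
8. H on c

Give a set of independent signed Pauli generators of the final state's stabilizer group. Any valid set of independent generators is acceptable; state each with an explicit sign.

The stabilizer group can be generated by +IXI, +ZII, +IIZ, among other valid generating sets. Key observation: the block from step 2 through step 5 cancels to the identity and can be dropped.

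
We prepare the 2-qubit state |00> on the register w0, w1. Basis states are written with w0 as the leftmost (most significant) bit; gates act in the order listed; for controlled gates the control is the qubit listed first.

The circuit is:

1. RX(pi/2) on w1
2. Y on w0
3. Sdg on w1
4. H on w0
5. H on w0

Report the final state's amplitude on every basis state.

The resulting statevector has amplitude 0 on |00>, 0 on |01>, sqrt(2)*I/2 on |10>, -sqrt(2)*I/2 on |11>. Key observation: steps 4-5 multiply out to the identity, so the circuit reduces to the remaining gates.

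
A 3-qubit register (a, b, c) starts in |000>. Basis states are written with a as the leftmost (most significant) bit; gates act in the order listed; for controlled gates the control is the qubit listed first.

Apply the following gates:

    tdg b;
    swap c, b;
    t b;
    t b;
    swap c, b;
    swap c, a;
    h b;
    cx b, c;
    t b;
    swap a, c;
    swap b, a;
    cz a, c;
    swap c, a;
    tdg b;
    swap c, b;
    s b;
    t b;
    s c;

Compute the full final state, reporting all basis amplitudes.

The final amplitudes are sqrt(2)/2 on |000>, -sqrt(2)*exp(I*pi/4)/2 on |011>, and 0 on every other basis state.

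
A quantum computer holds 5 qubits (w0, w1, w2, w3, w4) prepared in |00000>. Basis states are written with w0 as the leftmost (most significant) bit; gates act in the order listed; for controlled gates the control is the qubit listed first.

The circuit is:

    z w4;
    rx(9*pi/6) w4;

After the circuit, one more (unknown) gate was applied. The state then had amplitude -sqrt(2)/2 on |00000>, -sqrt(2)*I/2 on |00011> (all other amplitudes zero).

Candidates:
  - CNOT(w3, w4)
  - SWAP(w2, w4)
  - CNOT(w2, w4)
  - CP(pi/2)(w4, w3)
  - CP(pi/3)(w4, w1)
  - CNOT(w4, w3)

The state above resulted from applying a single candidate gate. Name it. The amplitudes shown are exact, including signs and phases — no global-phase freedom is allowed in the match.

The unique candidate consistent with the amplitudes is CNOT(w4, w3).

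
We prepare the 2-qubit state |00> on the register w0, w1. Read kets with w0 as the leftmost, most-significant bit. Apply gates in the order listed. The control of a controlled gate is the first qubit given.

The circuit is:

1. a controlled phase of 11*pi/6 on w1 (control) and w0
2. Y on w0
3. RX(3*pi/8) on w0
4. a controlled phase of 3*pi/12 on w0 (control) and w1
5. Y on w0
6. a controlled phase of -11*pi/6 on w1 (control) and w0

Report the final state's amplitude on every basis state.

The resulting statevector has amplitude cos(3*pi/16) on |00>, 0 on |01>, I*sin(3*pi/16) on |10>, 0 on |11>.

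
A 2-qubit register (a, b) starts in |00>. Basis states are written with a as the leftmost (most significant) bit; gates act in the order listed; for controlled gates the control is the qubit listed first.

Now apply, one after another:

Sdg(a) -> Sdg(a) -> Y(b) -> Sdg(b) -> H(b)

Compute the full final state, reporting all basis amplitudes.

The final amplitudes are sqrt(2)/2 on |00>, -sqrt(2)/2 on |01>, 0 on |10>, 0 on |11>.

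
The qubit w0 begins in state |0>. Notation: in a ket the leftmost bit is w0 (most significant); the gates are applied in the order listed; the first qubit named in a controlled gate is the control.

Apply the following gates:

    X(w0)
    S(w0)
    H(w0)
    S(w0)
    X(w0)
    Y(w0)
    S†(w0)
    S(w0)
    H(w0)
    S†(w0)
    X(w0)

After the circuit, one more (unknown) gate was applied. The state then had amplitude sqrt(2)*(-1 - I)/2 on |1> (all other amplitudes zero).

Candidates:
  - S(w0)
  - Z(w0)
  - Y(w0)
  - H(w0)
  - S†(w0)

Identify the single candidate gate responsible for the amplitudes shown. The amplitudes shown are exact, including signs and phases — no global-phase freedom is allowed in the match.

The unique candidate consistent with the amplitudes is H(w0).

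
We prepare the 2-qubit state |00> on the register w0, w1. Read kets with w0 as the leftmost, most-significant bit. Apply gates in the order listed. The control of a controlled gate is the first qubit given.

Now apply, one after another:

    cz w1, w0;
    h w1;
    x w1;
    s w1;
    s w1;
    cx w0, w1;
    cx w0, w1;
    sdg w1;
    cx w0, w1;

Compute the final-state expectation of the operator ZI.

The observable ZI averages to 1.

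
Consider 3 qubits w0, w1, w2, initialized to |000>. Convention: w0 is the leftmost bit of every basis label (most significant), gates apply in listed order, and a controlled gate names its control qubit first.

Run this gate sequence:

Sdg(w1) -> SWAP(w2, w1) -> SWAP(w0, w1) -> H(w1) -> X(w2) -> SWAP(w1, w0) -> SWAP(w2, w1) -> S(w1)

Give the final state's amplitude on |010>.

|010> carries amplitude sqrt(2)*I/2 in the final state.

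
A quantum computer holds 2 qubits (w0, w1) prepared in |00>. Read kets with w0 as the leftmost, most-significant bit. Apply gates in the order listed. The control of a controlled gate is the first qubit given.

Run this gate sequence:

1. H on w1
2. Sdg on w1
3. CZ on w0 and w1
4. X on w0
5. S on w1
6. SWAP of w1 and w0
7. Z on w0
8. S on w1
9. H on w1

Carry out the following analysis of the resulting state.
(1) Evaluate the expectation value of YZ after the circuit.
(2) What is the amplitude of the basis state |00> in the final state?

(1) In the final state, YZ has expectation 0.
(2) The final state's coefficient on |00> equals I/2.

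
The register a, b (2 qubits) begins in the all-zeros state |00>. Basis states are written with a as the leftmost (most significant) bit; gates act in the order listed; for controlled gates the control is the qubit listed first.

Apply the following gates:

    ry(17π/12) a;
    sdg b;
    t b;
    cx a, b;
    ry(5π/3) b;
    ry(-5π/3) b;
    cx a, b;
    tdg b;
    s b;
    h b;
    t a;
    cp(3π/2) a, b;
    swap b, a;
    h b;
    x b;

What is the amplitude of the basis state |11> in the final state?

The final state's coefficient on |11> equals -sqrt(3*sqrt(2) + 6)/8 + sqrt(2 - sqrt(2))/8 - sqrt(sqrt(2) + 2)*exp(3*I*pi/4)/8 - sqrt(6 - 3*sqrt(2))*exp(3*I*pi/4)/8. Key observation: the block from step 2 through step 9 cancels to the identity and can be dropped.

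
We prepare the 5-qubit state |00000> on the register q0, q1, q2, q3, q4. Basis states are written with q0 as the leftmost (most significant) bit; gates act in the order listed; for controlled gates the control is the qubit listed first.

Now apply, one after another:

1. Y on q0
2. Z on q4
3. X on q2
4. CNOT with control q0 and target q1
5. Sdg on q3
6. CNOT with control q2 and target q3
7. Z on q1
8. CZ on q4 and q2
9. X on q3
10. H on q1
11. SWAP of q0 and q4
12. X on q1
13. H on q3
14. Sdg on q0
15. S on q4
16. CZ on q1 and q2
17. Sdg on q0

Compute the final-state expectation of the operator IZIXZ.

The expectation value of IZIXZ is 0.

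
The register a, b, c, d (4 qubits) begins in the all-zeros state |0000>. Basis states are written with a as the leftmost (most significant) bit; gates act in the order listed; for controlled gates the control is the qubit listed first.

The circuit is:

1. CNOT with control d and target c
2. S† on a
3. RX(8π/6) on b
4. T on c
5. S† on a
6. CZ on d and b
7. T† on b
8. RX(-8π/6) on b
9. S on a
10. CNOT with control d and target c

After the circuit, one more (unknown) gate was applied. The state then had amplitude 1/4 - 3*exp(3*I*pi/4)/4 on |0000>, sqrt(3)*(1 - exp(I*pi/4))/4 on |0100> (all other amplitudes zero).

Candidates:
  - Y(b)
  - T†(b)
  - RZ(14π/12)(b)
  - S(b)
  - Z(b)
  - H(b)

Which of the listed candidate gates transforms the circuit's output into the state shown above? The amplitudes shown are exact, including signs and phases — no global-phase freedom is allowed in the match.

The applied gate was T†(b).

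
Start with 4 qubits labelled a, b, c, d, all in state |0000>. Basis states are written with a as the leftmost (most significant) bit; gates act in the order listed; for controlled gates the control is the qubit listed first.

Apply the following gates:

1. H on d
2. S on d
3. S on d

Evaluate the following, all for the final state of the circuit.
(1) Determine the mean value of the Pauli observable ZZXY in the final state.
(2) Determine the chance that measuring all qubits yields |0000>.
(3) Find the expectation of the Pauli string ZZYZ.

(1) In the final state, ZZXY has expectation 0.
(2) The probability of measuring |0000> is 1/2.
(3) In the final state, ZZYZ has expectation 0.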